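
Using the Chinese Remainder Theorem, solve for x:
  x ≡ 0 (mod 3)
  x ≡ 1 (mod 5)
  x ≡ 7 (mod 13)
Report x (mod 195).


Moduli 3, 5, 13 are pairwise coprime; by CRT there is a unique solution modulo M = 3 · 5 · 13 = 195.
Solve pairwise, accumulating the modulus:
  Start with x ≡ 0 (mod 3).
  Combine with x ≡ 1 (mod 5): since gcd(3, 5) = 1, we get a unique residue mod 15.
    Write x = 0 + 3·t and substitute into x ≡ 1 (mod 5): 3·t ≡ 1 − 0 = 1 (mod 5).
    The inverse of 3 mod 5 is 2 (since 3·2 = 6 = 1·5 + 1), so t ≡ 2·1 = 2 ≡ 2 (mod 5).
    Then x = 0 + 3·2 = 6, valid modulo lcm(3, 5) = 15: x ≡ 6 (mod 15).
  Combine with x ≡ 7 (mod 13): since gcd(15, 13) = 1, we get a unique residue mod 195.
    Write x = 6 + 15·t and substitute into x ≡ 7 (mod 13): 15·t ≡ 7 − 6 = 1 (mod 13).
    Reduce coefficients mod 13: 2·t ≡ 1 (mod 13).
    The inverse of 2 mod 13 is 7 (since 2·7 = 14 = 1·13 + 1), so t ≡ 7·1 = 7 ≡ 7 (mod 13).
    Then x = 6 + 15·7 = 111, valid modulo lcm(15, 13) = 195: x ≡ 111 (mod 195).
Verify: 111 mod 3 = 0 ✓, 111 mod 5 = 1 ✓, 111 mod 13 = 7 ✓.

x ≡ 111 (mod 195).


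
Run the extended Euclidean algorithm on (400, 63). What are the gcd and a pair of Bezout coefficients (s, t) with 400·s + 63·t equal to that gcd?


Euclidean algorithm on (400, 63) — divide until remainder is 0:
  400 = 6 · 63 + 22
  63 = 2 · 22 + 19
  22 = 1 · 19 + 3
  19 = 6 · 3 + 1
  3 = 3 · 1 + 0
gcd(400, 63) = 1.
Track Bezout coefficients alongside the remainders: start with r₀ = 400 = a·1 + b·0 (s = 1, t = 0) and r₁ = 63 = a·0 + b·1 (s = 0, t = 1); each new remainder r_{k+1} = r_{k-1} − q_k·r_k inherits s_{k+1} = s_{k-1} − q_k·s_k, t_{k+1} = t_{k-1} − q_k·t_k, so r_k = a·s_k + b·t_k at every step:
  q = 6: r = 22, s = 1 − 6·0 = 1, t = 0 − 6·1 = -6  (check: 400·1 + 63·(-6) = 22)
  q = 2: r = 19, s = 0 − 2·1 = -2, t = 1 − 2·(-6) = 13  (check: 400·(-2) + 63·13 = 19)
  q = 1: r = 3, s = 1 − 1·(-2) = 3, t = -6 − 1·13 = -19  (check: 400·3 + 63·(-19) = 3)
  q = 6: r = 1, s = -2 − 6·3 = -20, t = 13 − 6·(-19) = 127  (check: 400·(-20) + 63·127 = 1)
The row with r = 1 (the gcd) gives the Bezout coefficients s = -20, t = 127.
Result: 400 · (-20) + 63 · (127) = 1.

gcd(400, 63) = 1; s = -20, t = 127 (check: 400·(-20) + 63·127 = 1).


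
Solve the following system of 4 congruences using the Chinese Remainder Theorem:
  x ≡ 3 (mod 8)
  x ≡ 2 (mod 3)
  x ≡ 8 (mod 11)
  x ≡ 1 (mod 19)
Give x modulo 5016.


Product of moduli M = 8 · 3 · 11 · 19 = 5016.
Merge one congruence at a time:
  Start: x ≡ 3 (mod 8).
  Combine with x ≡ 2 (mod 3); new modulus lcm = 24.
    Write x = 3 + 8·t and substitute into x ≡ 2 (mod 3): 8·t ≡ 2 − 3 = -1 (mod 3).
    Reduce coefficients mod 3: 2·t ≡ 2 (mod 3).
    The inverse of 2 mod 3 is 2 (since 2·2 = 4 = 1·3 + 1), so t ≡ 2·2 = 4 ≡ 1 (mod 3).
    Then x = 3 + 8·1 = 11, valid modulo lcm(8, 3) = 24: x ≡ 11 (mod 24).
  Combine with x ≡ 8 (mod 11); new modulus lcm = 264.
    Write x = 11 + 24·t and substitute into x ≡ 8 (mod 11): 24·t ≡ 8 − 11 = -3 (mod 11).
    Reduce coefficients mod 11: 2·t ≡ 8 (mod 11).
    The inverse of 2 mod 11 is 6 (since 2·6 = 12 = 1·11 + 1), so t ≡ 6·8 = 48 ≡ 4 (mod 11).
    Then x = 11 + 24·4 = 107, valid modulo lcm(24, 11) = 264: x ≡ 107 (mod 264).
  Combine with x ≡ 1 (mod 19); new modulus lcm = 5016.
    Write x = 107 + 264·t and substitute into x ≡ 1 (mod 19): 264·t ≡ 1 − 107 = -106 (mod 19).
    Reduce coefficients mod 19: 17·t ≡ 8 (mod 19).
    The inverse of 17 mod 19 is 9 (since 17·9 = 153 = 8·19 + 1), so t ≡ 9·8 = 72 ≡ 15 (mod 19).
    Then x = 107 + 264·15 = 4067, valid modulo lcm(264, 19) = 5016: x ≡ 4067 (mod 5016).
Verify against each original: 4067 mod 8 = 3, 4067 mod 3 = 2, 4067 mod 11 = 8, 4067 mod 19 = 1.

x ≡ 4067 (mod 5016).


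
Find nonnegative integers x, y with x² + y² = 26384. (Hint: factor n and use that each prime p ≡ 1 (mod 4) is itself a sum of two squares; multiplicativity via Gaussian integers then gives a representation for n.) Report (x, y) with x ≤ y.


Step 1: Factor n = 26384 = 2^4 · 17 · 97.
Step 2: Check the mod-4 condition on each prime factor: 2 = 2 (special); 17 ≡ 1 (mod 4), exponent 1; 97 ≡ 1 (mod 4), exponent 1.
All primes ≡ 3 (mod 4) appear to even exponent (or don't appear), so by the two-squares theorem n IS expressible as a sum of two squares.
Step 3: Build a representation. Group n = k² · m with k = 4 and m = 17 · 97 = 1649 (a product of primes ≡ 1 (mod 4)); a representation of m scales to one of n via (k·x)² + (k·y)² = k²(x² + y²). Each prime p ≡ 1 (mod 4) is itself a sum of two squares; find a² by testing p − a² for a perfect square:
  17: 17 − 1² = 16 = 4² ⇒ 17 = 1² + 4².
  97: 97 − 1² = 96, 97 − 2² = 93, 97 − 3² = 88, 97 − 4² = 81 = 9² ⇒ 97 = 4² + 9².
  Combine using the Brahmagupta–Fibonacci identity (a² + b²)(c² + d²) = (ac − bd)² + (ad + bc)² = (ac + bd)² + (ad − bc)²:
  17 · 97 = 1649: from (1² + 4²)(4² + 9²), take (1·4 − 4·9, 1·9 + 4·4) = (4 − 36, 9 + 16) = (-32, 25); dropping signs (only squares matter) gives (32, 25); check 32² + 25² = 1024 + 625 = 1649 ✓.
  Scale by k = 4: (4·32, 4·25) = (128, 100).
Step 4: Order so x ≤ y and verify: 100² + 128² = 10000 + 16384 = 26384 = n. ✓

n = 26384 = 100² + 128² (one valid representation with x ≤ y).


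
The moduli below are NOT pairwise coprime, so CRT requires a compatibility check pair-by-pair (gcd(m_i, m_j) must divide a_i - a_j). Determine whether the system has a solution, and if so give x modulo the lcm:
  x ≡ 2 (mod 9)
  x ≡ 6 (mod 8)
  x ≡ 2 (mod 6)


Moduli 9, 8, 6 are not pairwise coprime, so CRT works modulo lcm(m_i) when all pairwise compatibility conditions hold.
Pairwise compatibility: gcd(m_i, m_j) must divide a_i - a_j for every pair.
Merge one congruence at a time:
  Start: x ≡ 2 (mod 9).
  Combine with x ≡ 6 (mod 8): gcd(9, 8) = 1; 6 - 2 = 4, which IS divisible by 1, so compatible.
    Write x = 2 + 9·t and substitute into x ≡ 6 (mod 8): 9·t ≡ 6 − 2 = 4 (mod 8).
    Reduce coefficients mod 8: 1·t ≡ 4 (mod 8).
    So t ≡ 4 (mod 8).
    Then x = 2 + 9·4 = 38, valid modulo lcm(9, 8) = 72: x ≡ 38 (mod 72).
  Combine with x ≡ 2 (mod 6): gcd(72, 6) = 6; 2 - 38 = -36, which IS divisible by 6, so compatible.
    Write x = 38 + 72·t and substitute into x ≡ 2 (mod 6): 72·t ≡ 2 − 38 = -36 (mod 6).
    Divide the congruence (and modulus) by g = 6: 12·t ≡ -6 (mod 1).
    Modulo 1 every t works; take t = 0.
    Then x = 38 + 72·0 = 38, valid modulo lcm(72, 6) = 72: x ≡ 38 (mod 72).
Verify: 38 mod 9 = 2, 38 mod 8 = 6, 38 mod 6 = 2.

x ≡ 38 (mod 72).


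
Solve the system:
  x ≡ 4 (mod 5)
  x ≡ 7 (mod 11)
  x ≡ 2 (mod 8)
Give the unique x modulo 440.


Moduli 5, 11, 8 are pairwise coprime; by CRT there is a unique solution modulo M = 5 · 11 · 8 = 440.
Solve pairwise, accumulating the modulus:
  Start with x ≡ 4 (mod 5).
  Combine with x ≡ 7 (mod 11): since gcd(5, 11) = 1, we get a unique residue mod 55.
    Write x = 4 + 5·t and substitute into x ≡ 7 (mod 11): 5·t ≡ 7 − 4 = 3 (mod 11).
    The inverse of 5 mod 11 is 9 (since 5·9 = 45 = 4·11 + 1), so t ≡ 9·3 = 27 ≡ 5 (mod 11).
    Then x = 4 + 5·5 = 29, valid modulo lcm(5, 11) = 55: x ≡ 29 (mod 55).
  Combine with x ≡ 2 (mod 8): since gcd(55, 8) = 1, we get a unique residue mod 440.
    Write x = 29 + 55·t and substitute into x ≡ 2 (mod 8): 55·t ≡ 2 − 29 = -27 (mod 8).
    Reduce coefficients mod 8: 7·t ≡ 5 (mod 8).
    The inverse of 7 mod 8 is 7 (since 7·7 = 49 = 6·8 + 1), so t ≡ 7·5 = 35 ≡ 3 (mod 8).
    Then x = 29 + 55·3 = 194, valid modulo lcm(55, 8) = 440: x ≡ 194 (mod 440).
Verify: 194 mod 5 = 4 ✓, 194 mod 11 = 7 ✓, 194 mod 8 = 2 ✓.

x ≡ 194 (mod 440).


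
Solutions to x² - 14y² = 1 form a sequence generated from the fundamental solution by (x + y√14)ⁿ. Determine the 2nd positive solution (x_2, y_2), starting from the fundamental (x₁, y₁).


Step 1: Find the fundamental solution (x₁, y₁) of x² - 14y² = 1.
  Expand √14 as a continued fraction. a₀ = ⌊√14⌋ = 3; iterate m_{k+1} = d_k·a_k − m_k, d_{k+1} = (14 − m_{k+1}²)/d_k, a_{k+1} = ⌊(a₀ + m_{k+1})/d_{k+1}⌋ (starting m₀ = 0, d₀ = 1), with convergents p_k = a_k·p_{k-1} + p_{k-2}, q_k = a_k·q_{k-1} + q_{k-2} (p₋₁ = 1, q₋₁ = 0):
  k = 0: a₀ = 3; p₀/q₀ = 3/1; p₀² − 14·q₀² = 9 − 14 = -5.
  k = 1: m = 3, d = 5, a = ⌊(3 + 3)/5⌋ = 1; p/q = (1·3 + 1)/(1·1 + 0) = 4/1; p² − 14·q² = 16 − 14 = 2.
  k = 2: m = 2, d = 2, a = ⌊(3 + 2)/2⌋ = 2; p/q = (2·4 + 3)/(2·1 + 1) = 11/3; p² − 14·q² = 121 − 126 = -5.
  k = 3: m = 2, d = 5, a = ⌊(3 + 2)/5⌋ = 1; p/q = (1·11 + 4)/(1·3 + 1) = 15/4; p² − 14·q² = 225 − 224 = 1.
  The first convergent with p² − 14·q² = 1 gives the fundamental solution (x₁, y₁) = (15, 4).
Step 2: Apply the recurrence (x_{n+1}, y_{n+1}) = (x₁x_n + 14y₁y_n, x₁y_n + y₁x_n) repeatedly.
  From (x_1, y_1) = (15, 4): x_2 = 15·15 + 14·4·4 = 449; y_2 = 15·4 + 4·15 = 120.
Step 3: Verify x_2² - 14·y_2² = 201601 - 201600 = 1 (should be 1). ✓

(x_1, y_1) = (15, 4); (x_2, y_2) = (449, 120).


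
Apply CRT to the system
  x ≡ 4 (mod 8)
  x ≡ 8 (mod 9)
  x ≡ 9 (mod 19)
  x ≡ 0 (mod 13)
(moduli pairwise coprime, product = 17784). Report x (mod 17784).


Product of moduli M = 8 · 9 · 19 · 13 = 17784.
Merge one congruence at a time:
  Start: x ≡ 4 (mod 8).
  Combine with x ≡ 8 (mod 9); new modulus lcm = 72.
    Write x = 4 + 8·t and substitute into x ≡ 8 (mod 9): 8·t ≡ 8 − 4 = 4 (mod 9).
    The inverse of 8 mod 9 is 8 (since 8·8 = 64 = 7·9 + 1), so t ≡ 8·4 = 32 ≡ 5 (mod 9).
    Then x = 4 + 8·5 = 44, valid modulo lcm(8, 9) = 72: x ≡ 44 (mod 72).
  Combine with x ≡ 9 (mod 19); new modulus lcm = 1368.
    Write x = 44 + 72·t and substitute into x ≡ 9 (mod 19): 72·t ≡ 9 − 44 = -35 (mod 19).
    Reduce coefficients mod 19: 15·t ≡ 3 (mod 19).
    The inverse of 15 mod 19 is 14 (since 15·14 = 210 = 11·19 + 1), so t ≡ 14·3 = 42 ≡ 4 (mod 19).
    Then x = 44 + 72·4 = 332, valid modulo lcm(72, 19) = 1368: x ≡ 332 (mod 1368).
  Combine with x ≡ 0 (mod 13); new modulus lcm = 17784.
    Write x = 332 + 1368·t and substitute into x ≡ 0 (mod 13): 1368·t ≡ 0 − 332 = -332 (mod 13).
    Reduce coefficients mod 13: 3·t ≡ 6 (mod 13).
    The inverse of 3 mod 13 is 9 (since 3·9 = 27 = 2·13 + 1), so t ≡ 9·6 = 54 ≡ 2 (mod 13).
    Then x = 332 + 1368·2 = 3068, valid modulo lcm(1368, 13) = 17784: x ≡ 3068 (mod 17784).
Verify against each original: 3068 mod 8 = 4, 3068 mod 9 = 8, 3068 mod 19 = 9, 3068 mod 13 = 0.

x ≡ 3068 (mod 17784).


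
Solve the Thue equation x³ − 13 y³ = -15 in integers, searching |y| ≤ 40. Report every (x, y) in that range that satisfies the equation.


The equation is x³ - 13y³ = -15. For fixed y, x³ = 13·y³ − 15, so a solution requires the RHS to be a perfect cube.
Strategy: iterate y from -40 to 40, compute RHS = 13·y³ − 15, and check whether it is a (positive or negative) perfect cube.
Check small values of y:
  y = 0: RHS = -15 is not a perfect cube.
  y = 1: RHS = -2 is not a perfect cube.
  y = -1: RHS = -28 is not a perfect cube.
  y = 2: RHS = 89 is not a perfect cube.
  y = -2: RHS = -119 is not a perfect cube.
  y = 3: RHS = 336 is not a perfect cube.
  y = -3: RHS = -366 is not a perfect cube.
Continuing the search up to |y| = 40 finds no solutions either.
No (x, y) in the scanned range satisfies the equation.

No integer solutions with |y| ≤ 40.


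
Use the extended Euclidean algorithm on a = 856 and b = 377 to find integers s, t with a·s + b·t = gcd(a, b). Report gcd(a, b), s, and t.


Euclidean algorithm on (856, 377) — divide until remainder is 0:
  856 = 2 · 377 + 102
  377 = 3 · 102 + 71
  102 = 1 · 71 + 31
  71 = 2 · 31 + 9
  31 = 3 · 9 + 4
  9 = 2 · 4 + 1
  4 = 4 · 1 + 0
gcd(856, 377) = 1.
Track Bezout coefficients alongside the remainders: start with r₀ = 856 = a·1 + b·0 (s = 1, t = 0) and r₁ = 377 = a·0 + b·1 (s = 0, t = 1); each new remainder r_{k+1} = r_{k-1} − q_k·r_k inherits s_{k+1} = s_{k-1} − q_k·s_k, t_{k+1} = t_{k-1} − q_k·t_k, so r_k = a·s_k + b·t_k at every step:
  q = 2: r = 102, s = 1 − 2·0 = 1, t = 0 − 2·1 = -2  (check: 856·1 + 377·(-2) = 102)
  q = 3: r = 71, s = 0 − 3·1 = -3, t = 1 − 3·(-2) = 7  (check: 856·(-3) + 377·7 = 71)
  q = 1: r = 31, s = 1 − 1·(-3) = 4, t = -2 − 1·7 = -9  (check: 856·4 + 377·(-9) = 31)
  q = 2: r = 9, s = -3 − 2·4 = -11, t = 7 − 2·(-9) = 25  (check: 856·(-11) + 377·25 = 9)
  q = 3: r = 4, s = 4 − 3·(-11) = 37, t = -9 − 3·25 = -84  (check: 856·37 + 377·(-84) = 4)
  q = 2: r = 1, s = -11 − 2·37 = -85, t = 25 − 2·(-84) = 193  (check: 856·(-85) + 377·193 = 1)
The row with r = 1 (the gcd) gives the Bezout coefficients s = -85, t = 193.
Result: 856 · (-85) + 377 · (193) = 1.

gcd(856, 377) = 1; s = -85, t = 193 (check: 856·(-85) + 377·193 = 1).


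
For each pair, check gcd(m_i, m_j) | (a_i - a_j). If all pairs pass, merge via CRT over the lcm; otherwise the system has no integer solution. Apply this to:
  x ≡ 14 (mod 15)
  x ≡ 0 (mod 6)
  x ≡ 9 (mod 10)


Moduli 15, 6, 10 are not pairwise coprime, so CRT works modulo lcm(m_i) when all pairwise compatibility conditions hold.
Pairwise compatibility: gcd(m_i, m_j) must divide a_i - a_j for every pair.
Merge one congruence at a time:
  Start: x ≡ 14 (mod 15).
  Combine with x ≡ 0 (mod 6): gcd(15, 6) = 3, and 0 - 14 = -14 is NOT divisible by 3.
    ⇒ system is inconsistent (no integer solution).

No solution (the system is inconsistent).


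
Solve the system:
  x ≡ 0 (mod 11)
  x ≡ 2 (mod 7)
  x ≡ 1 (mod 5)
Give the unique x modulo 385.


Moduli 11, 7, 5 are pairwise coprime; by CRT there is a unique solution modulo M = 11 · 7 · 5 = 385.
Solve pairwise, accumulating the modulus:
  Start with x ≡ 0 (mod 11).
  Combine with x ≡ 2 (mod 7): since gcd(11, 7) = 1, we get a unique residue mod 77.
    Write x = 0 + 11·t and substitute into x ≡ 2 (mod 7): 11·t ≡ 2 − 0 = 2 (mod 7).
    Reduce coefficients mod 7: 4·t ≡ 2 (mod 7).
    The inverse of 4 mod 7 is 2 (since 4·2 = 8 = 1·7 + 1), so t ≡ 2·2 = 4 ≡ 4 (mod 7).
    Then x = 0 + 11·4 = 44, valid modulo lcm(11, 7) = 77: x ≡ 44 (mod 77).
  Combine with x ≡ 1 (mod 5): since gcd(77, 5) = 1, we get a unique residue mod 385.
    Write x = 44 + 77·t and substitute into x ≡ 1 (mod 5): 77·t ≡ 1 − 44 = -43 (mod 5).
    Reduce coefficients mod 5: 2·t ≡ 2 (mod 5).
    The inverse of 2 mod 5 is 3 (since 2·3 = 6 = 1·5 + 1), so t ≡ 3·2 = 6 ≡ 1 (mod 5).
    Then x = 44 + 77·1 = 121, valid modulo lcm(77, 5) = 385: x ≡ 121 (mod 385).
Verify: 121 mod 11 = 0 ✓, 121 mod 7 = 2 ✓, 121 mod 5 = 1 ✓.

x ≡ 121 (mod 385).


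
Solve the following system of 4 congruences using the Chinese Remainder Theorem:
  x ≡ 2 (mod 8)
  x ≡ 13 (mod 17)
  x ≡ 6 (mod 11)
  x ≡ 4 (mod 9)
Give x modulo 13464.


Product of moduli M = 8 · 17 · 11 · 9 = 13464.
Merge one congruence at a time:
  Start: x ≡ 2 (mod 8).
  Combine with x ≡ 13 (mod 17); new modulus lcm = 136.
    Write x = 2 + 8·t and substitute into x ≡ 13 (mod 17): 8·t ≡ 13 − 2 = 11 (mod 17).
    The inverse of 8 mod 17 is 15 (since 8·15 = 120 = 7·17 + 1), so t ≡ 15·11 = 165 ≡ 12 (mod 17).
    Then x = 2 + 8·12 = 98, valid modulo lcm(8, 17) = 136: x ≡ 98 (mod 136).
  Combine with x ≡ 6 (mod 11); new modulus lcm = 1496.
    Write x = 98 + 136·t and substitute into x ≡ 6 (mod 11): 136·t ≡ 6 − 98 = -92 (mod 11).
    Reduce coefficients mod 11: 4·t ≡ 7 (mod 11).
    The inverse of 4 mod 11 is 3 (since 4·3 = 12 = 1·11 + 1), so t ≡ 3·7 = 21 ≡ 10 (mod 11).
    Then x = 98 + 136·10 = 1458, valid modulo lcm(136, 11) = 1496: x ≡ 1458 (mod 1496).
  Combine with x ≡ 4 (mod 9); new modulus lcm = 13464.
    Write x = 1458 + 1496·t and substitute into x ≡ 4 (mod 9): 1496·t ≡ 4 − 1458 = -1454 (mod 9).
    Reduce coefficients mod 9: 2·t ≡ 4 (mod 9).
    The inverse of 2 mod 9 is 5 (since 2·5 = 10 = 1·9 + 1), so t ≡ 5·4 = 20 ≡ 2 (mod 9).
    Then x = 1458 + 1496·2 = 4450, valid modulo lcm(1496, 9) = 13464: x ≡ 4450 (mod 13464).
Verify against each original: 4450 mod 8 = 2, 4450 mod 17 = 13, 4450 mod 11 = 6, 4450 mod 9 = 4.

x ≡ 4450 (mod 13464).


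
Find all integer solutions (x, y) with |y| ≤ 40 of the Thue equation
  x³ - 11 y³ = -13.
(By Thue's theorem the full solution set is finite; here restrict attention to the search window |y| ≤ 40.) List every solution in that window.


The equation is x³ - 11y³ = -13. For fixed y, x³ = 11·y³ − 13, so a solution requires the RHS to be a perfect cube.
Strategy: iterate y from -40 to 40, compute RHS = 11·y³ − 13, and check whether it is a (positive or negative) perfect cube.
Check small values of y:
  y = 0: RHS = -13 is not a perfect cube.
  y = 1: RHS = -2 is not a perfect cube.
  y = -1: RHS = -24 is not a perfect cube.
  y = 2: RHS = 75 is not a perfect cube.
  y = -2: RHS = -101 is not a perfect cube.
  y = 3: RHS = 284 is not a perfect cube.
  y = -3: RHS = -310 is not a perfect cube.
Continuing the search up to |y| = 40 finds no solutions either.
No (x, y) in the scanned range satisfies the equation.

No integer solutions with |y| ≤ 40.


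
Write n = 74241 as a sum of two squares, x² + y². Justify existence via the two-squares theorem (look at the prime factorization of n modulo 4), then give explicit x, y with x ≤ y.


Step 1: Factor n = 74241 = 3^2 · 73 · 113.
Step 2: Check the mod-4 condition on each prime factor: 3 ≡ 3 (mod 4), exponent 2 (must be even); 73 ≡ 1 (mod 4), exponent 1; 113 ≡ 1 (mod 4), exponent 1.
All primes ≡ 3 (mod 4) appear to even exponent (or don't appear), so by the two-squares theorem n IS expressible as a sum of two squares.
Step 3: Build a representation. Group n = k² · m with k = 3 and m = 73 · 113 = 8249 (a product of primes ≡ 1 (mod 4)); a representation of m scales to one of n via (k·x)² + (k·y)² = k²(x² + y²). Each prime p ≡ 1 (mod 4) is itself a sum of two squares; find a² by testing p − a² for a perfect square:
  73: 73 − 1² = 72, 73 − 2² = 69, 73 − 3² = 64 = 8² ⇒ 73 = 3² + 8².
  113: 113 − 1² = 112, 113 − 2² = 109, 113 − 3² = 104, 113 − 4² = 97, 113 − 5² = 88, 113 − 6² = 77, 113 − 7² = 64 = 8² ⇒ 113 = 7² + 8².
  Combine using the Brahmagupta–Fibonacci identity (a² + b²)(c² + d²) = (ac − bd)² + (ad + bc)² = (ac + bd)² + (ad − bc)²:
  73 · 113 = 8249: from (3² + 8²)(7² + 8²), take (3·7 − 8·8, 3·8 + 8·7) = (21 − 64, 24 + 56) = (-43, 80); dropping signs (only squares matter) gives (43, 80); check 43² + 80² = 1849 + 6400 = 8249 ✓.
  Scale by k = 3: (3·43, 3·80) = (129, 240).
Step 4: Order so x ≤ y and verify: 129² + 240² = 16641 + 57600 = 74241 = n. ✓

n = 74241 = 129² + 240² (one valid representation with x ≤ y).


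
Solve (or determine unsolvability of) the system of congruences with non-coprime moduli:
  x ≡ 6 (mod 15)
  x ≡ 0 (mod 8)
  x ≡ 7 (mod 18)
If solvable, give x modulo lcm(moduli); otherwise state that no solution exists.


Moduli 15, 8, 18 are not pairwise coprime, so CRT works modulo lcm(m_i) when all pairwise compatibility conditions hold.
Pairwise compatibility: gcd(m_i, m_j) must divide a_i - a_j for every pair.
Merge one congruence at a time:
  Start: x ≡ 6 (mod 15).
  Combine with x ≡ 0 (mod 8): gcd(15, 8) = 1; 0 - 6 = -6, which IS divisible by 1, so compatible.
    Write x = 6 + 15·t and substitute into x ≡ 0 (mod 8): 15·t ≡ 0 − 6 = -6 (mod 8).
    Reduce coefficients mod 8: 7·t ≡ 2 (mod 8).
    The inverse of 7 mod 8 is 7 (since 7·7 = 49 = 6·8 + 1), so t ≡ 7·2 = 14 ≡ 6 (mod 8).
    Then x = 6 + 15·6 = 96, valid modulo lcm(15, 8) = 120: x ≡ 96 (mod 120).
  Combine with x ≡ 7 (mod 18): gcd(120, 18) = 6, and 7 - 96 = -89 is NOT divisible by 6.
    ⇒ system is inconsistent (no integer solution).

No solution (the system is inconsistent).


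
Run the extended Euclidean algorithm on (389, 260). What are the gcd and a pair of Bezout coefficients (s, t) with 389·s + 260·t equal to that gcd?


Euclidean algorithm on (389, 260) — divide until remainder is 0:
  389 = 1 · 260 + 129
  260 = 2 · 129 + 2
  129 = 64 · 2 + 1
  2 = 2 · 1 + 0
gcd(389, 260) = 1.
Track Bezout coefficients alongside the remainders: start with r₀ = 389 = a·1 + b·0 (s = 1, t = 0) and r₁ = 260 = a·0 + b·1 (s = 0, t = 1); each new remainder r_{k+1} = r_{k-1} − q_k·r_k inherits s_{k+1} = s_{k-1} − q_k·s_k, t_{k+1} = t_{k-1} − q_k·t_k, so r_k = a·s_k + b·t_k at every step:
  q = 1: r = 129, s = 1 − 1·0 = 1, t = 0 − 1·1 = -1  (check: 389·1 + 260·(-1) = 129)
  q = 2: r = 2, s = 0 − 2·1 = -2, t = 1 − 2·(-1) = 3  (check: 389·(-2) + 260·3 = 2)
  q = 64: r = 1, s = 1 − 64·(-2) = 129, t = -1 − 64·3 = -193  (check: 389·129 + 260·(-193) = 1)
The row with r = 1 (the gcd) gives the Bezout coefficients s = 129, t = -193.
Result: 389 · (129) + 260 · (-193) = 1.

gcd(389, 260) = 1; s = 129, t = -193 (check: 389·129 + 260·(-193) = 1).


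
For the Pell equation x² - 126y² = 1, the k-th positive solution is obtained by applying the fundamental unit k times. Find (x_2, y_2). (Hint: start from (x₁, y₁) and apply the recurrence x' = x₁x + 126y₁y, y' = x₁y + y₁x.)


Step 1: Find the fundamental solution (x₁, y₁) of x² - 126y² = 1.
  Expand √126 as a continued fraction. a₀ = ⌊√126⌋ = 11; iterate m_{k+1} = d_k·a_k − m_k, d_{k+1} = (126 − m_{k+1}²)/d_k, a_{k+1} = ⌊(a₀ + m_{k+1})/d_{k+1}⌋ (starting m₀ = 0, d₀ = 1), with convergents p_k = a_k·p_{k-1} + p_{k-2}, q_k = a_k·q_{k-1} + q_{k-2} (p₋₁ = 1, q₋₁ = 0):
  k = 0: a₀ = 11; p₀/q₀ = 11/1; p₀² − 126·q₀² = 121 − 126 = -5.
  k = 1: m = 11, d = 5, a = ⌊(11 + 11)/5⌋ = 4; p/q = (4·11 + 1)/(4·1 + 0) = 45/4; p² − 126·q² = 2025 − 2016 = 9.
  k = 2: m = 9, d = 9, a = ⌊(11 + 9)/9⌋ = 2; p/q = (2·45 + 11)/(2·4 + 1) = 101/9; p² − 126·q² = 10201 − 10206 = -5.
  k = 3: m = 9, d = 5, a = ⌊(11 + 9)/5⌋ = 4; p/q = (4·101 + 45)/(4·9 + 4) = 449/40; p² − 126·q² = 201601 − 201600 = 1.
  The first convergent with p² − 126·q² = 1 gives the fundamental solution (x₁, y₁) = (449, 40).
Step 2: Apply the recurrence (x_{n+1}, y_{n+1}) = (x₁x_n + 126y₁y_n, x₁y_n + y₁x_n) repeatedly.
  From (x_1, y_1) = (449, 40): x_2 = 449·449 + 126·40·40 = 403201; y_2 = 449·40 + 40·449 = 35920.
Step 3: Verify x_2² - 126·y_2² = 162571046401 - 162571046400 = 1 (should be 1). ✓

(x_1, y_1) = (449, 40); (x_2, y_2) = (403201, 35920).


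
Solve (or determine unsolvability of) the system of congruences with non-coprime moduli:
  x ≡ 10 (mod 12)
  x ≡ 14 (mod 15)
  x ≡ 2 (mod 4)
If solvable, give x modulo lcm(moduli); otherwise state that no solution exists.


Moduli 12, 15, 4 are not pairwise coprime, so CRT works modulo lcm(m_i) when all pairwise compatibility conditions hold.
Pairwise compatibility: gcd(m_i, m_j) must divide a_i - a_j for every pair.
Merge one congruence at a time:
  Start: x ≡ 10 (mod 12).
  Combine with x ≡ 14 (mod 15): gcd(12, 15) = 3, and 14 - 10 = 4 is NOT divisible by 3.
    ⇒ system is inconsistent (no integer solution).

No solution (the system is inconsistent).


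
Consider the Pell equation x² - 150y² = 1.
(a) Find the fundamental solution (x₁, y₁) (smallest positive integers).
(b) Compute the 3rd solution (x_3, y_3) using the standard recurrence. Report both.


Step 1: Find the fundamental solution (x₁, y₁) of x² - 150y² = 1.
  Expand √150 as a continued fraction. a₀ = ⌊√150⌋ = 12; iterate m_{k+1} = d_k·a_k − m_k, d_{k+1} = (150 − m_{k+1}²)/d_k, a_{k+1} = ⌊(a₀ + m_{k+1})/d_{k+1}⌋ (starting m₀ = 0, d₀ = 1), with convergents p_k = a_k·p_{k-1} + p_{k-2}, q_k = a_k·q_{k-1} + q_{k-2} (p₋₁ = 1, q₋₁ = 0):
  k = 0: a₀ = 12; p₀/q₀ = 12/1; p₀² − 150·q₀² = 144 − 150 = -6.
  k = 1: m = 12, d = 6, a = ⌊(12 + 12)/6⌋ = 4; p/q = (4·12 + 1)/(4·1 + 0) = 49/4; p² − 150·q² = 2401 − 2400 = 1.
  The first convergent with p² − 150·q² = 1 gives the fundamental solution (x₁, y₁) = (49, 4).
Step 2: Apply the recurrence (x_{n+1}, y_{n+1}) = (x₁x_n + 150y₁y_n, x₁y_n + y₁x_n) repeatedly.
  From (x_1, y_1) = (49, 4): x_2 = 49·49 + 150·4·4 = 4801; y_2 = 49·4 + 4·49 = 392.
  From (x_2, y_2) = (4801, 392): x_3 = 49·4801 + 150·4·392 = 470449; y_3 = 49·392 + 4·4801 = 38412.
Step 3: Verify x_3² - 150·y_3² = 221322261601 - 221322261600 = 1 (should be 1). ✓

(x_1, y_1) = (49, 4); (x_3, y_3) = (470449, 38412).


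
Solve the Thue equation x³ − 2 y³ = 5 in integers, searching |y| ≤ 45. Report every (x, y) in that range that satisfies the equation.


The equation is x³ - 2y³ = 5. For fixed y, x³ = 2·y³ + 5, so a solution requires the RHS to be a perfect cube.
Strategy: iterate y from -45 to 45, compute RHS = 2·y³ + 5, and check whether it is a (positive or negative) perfect cube.
Check small values of y:
  y = 0: RHS = 5 is not a perfect cube.
  y = 1: RHS = 7 is not a perfect cube.
  y = -1: RHS = 3 is not a perfect cube.
  y = 2: RHS = 21 is not a perfect cube.
  y = -2: RHS = -11 is not a perfect cube.
  y = 3: RHS = 59 is not a perfect cube.
  y = -3: RHS = -49 is not a perfect cube.
Continuing the search up to |y| = 45 finds no solutions either.
No (x, y) in the scanned range satisfies the equation.

No integer solutions with |y| ≤ 45.


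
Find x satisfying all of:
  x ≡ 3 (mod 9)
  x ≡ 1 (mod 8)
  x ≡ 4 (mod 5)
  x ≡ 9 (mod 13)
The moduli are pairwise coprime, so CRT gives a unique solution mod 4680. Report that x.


Product of moduli M = 9 · 8 · 5 · 13 = 4680.
Merge one congruence at a time:
  Start: x ≡ 3 (mod 9).
  Combine with x ≡ 1 (mod 8); new modulus lcm = 72.
    Write x = 3 + 9·t and substitute into x ≡ 1 (mod 8): 9·t ≡ 1 − 3 = -2 (mod 8).
    Reduce coefficients mod 8: 1·t ≡ 6 (mod 8).
    So t ≡ 6 (mod 8).
    Then x = 3 + 9·6 = 57, valid modulo lcm(9, 8) = 72: x ≡ 57 (mod 72).
  Combine with x ≡ 4 (mod 5); new modulus lcm = 360.
    Write x = 57 + 72·t and substitute into x ≡ 4 (mod 5): 72·t ≡ 4 − 57 = -53 (mod 5).
    Reduce coefficients mod 5: 2·t ≡ 2 (mod 5).
    The inverse of 2 mod 5 is 3 (since 2·3 = 6 = 1·5 + 1), so t ≡ 3·2 = 6 ≡ 1 (mod 5).
    Then x = 57 + 72·1 = 129, valid modulo lcm(72, 5) = 360: x ≡ 129 (mod 360).
  Combine with x ≡ 9 (mod 13); new modulus lcm = 4680.
    Write x = 129 + 360·t and substitute into x ≡ 9 (mod 13): 360·t ≡ 9 − 129 = -120 (mod 13).
    Reduce coefficients mod 13: 9·t ≡ 10 (mod 13).
    The inverse of 9 mod 13 is 3 (since 9·3 = 27 = 2·13 + 1), so t ≡ 3·10 = 30 ≡ 4 (mod 13).
    Then x = 129 + 360·4 = 1569, valid modulo lcm(360, 13) = 4680: x ≡ 1569 (mod 4680).
Verify against each original: 1569 mod 9 = 3, 1569 mod 8 = 1, 1569 mod 5 = 4, 1569 mod 13 = 9.

x ≡ 1569 (mod 4680).


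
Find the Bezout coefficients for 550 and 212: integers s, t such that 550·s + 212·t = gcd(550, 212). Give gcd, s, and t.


Euclidean algorithm on (550, 212) — divide until remainder is 0:
  550 = 2 · 212 + 126
  212 = 1 · 126 + 86
  126 = 1 · 86 + 40
  86 = 2 · 40 + 6
  40 = 6 · 6 + 4
  6 = 1 · 4 + 2
  4 = 2 · 2 + 0
gcd(550, 212) = 2.
Track Bezout coefficients alongside the remainders: start with r₀ = 550 = a·1 + b·0 (s = 1, t = 0) and r₁ = 212 = a·0 + b·1 (s = 0, t = 1); each new remainder r_{k+1} = r_{k-1} − q_k·r_k inherits s_{k+1} = s_{k-1} − q_k·s_k, t_{k+1} = t_{k-1} − q_k·t_k, so r_k = a·s_k + b·t_k at every step:
  q = 2: r = 126, s = 1 − 2·0 = 1, t = 0 − 2·1 = -2  (check: 550·1 + 212·(-2) = 126)
  q = 1: r = 86, s = 0 − 1·1 = -1, t = 1 − 1·(-2) = 3  (check: 550·(-1) + 212·3 = 86)
  q = 1: r = 40, s = 1 − 1·(-1) = 2, t = -2 − 1·3 = -5  (check: 550·2 + 212·(-5) = 40)
  q = 2: r = 6, s = -1 − 2·2 = -5, t = 3 − 2·(-5) = 13  (check: 550·(-5) + 212·13 = 6)
  q = 6: r = 4, s = 2 − 6·(-5) = 32, t = -5 − 6·13 = -83  (check: 550·32 + 212·(-83) = 4)
  q = 1: r = 2, s = -5 − 1·32 = -37, t = 13 − 1·(-83) = 96  (check: 550·(-37) + 212·96 = 2)
The row with r = 2 (the gcd) gives the Bezout coefficients s = -37, t = 96.
Result: 550 · (-37) + 212 · (96) = 2.

gcd(550, 212) = 2; s = -37, t = 96 (check: 550·(-37) + 212·96 = 2).


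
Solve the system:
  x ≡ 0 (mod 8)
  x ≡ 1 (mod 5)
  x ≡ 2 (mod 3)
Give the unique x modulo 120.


Moduli 8, 5, 3 are pairwise coprime; by CRT there is a unique solution modulo M = 8 · 5 · 3 = 120.
Solve pairwise, accumulating the modulus:
  Start with x ≡ 0 (mod 8).
  Combine with x ≡ 1 (mod 5): since gcd(8, 5) = 1, we get a unique residue mod 40.
    Write x = 0 + 8·t and substitute into x ≡ 1 (mod 5): 8·t ≡ 1 − 0 = 1 (mod 5).
    Reduce coefficients mod 5: 3·t ≡ 1 (mod 5).
    The inverse of 3 mod 5 is 2 (since 3·2 = 6 = 1·5 + 1), so t ≡ 2·1 = 2 ≡ 2 (mod 5).
    Then x = 0 + 8·2 = 16, valid modulo lcm(8, 5) = 40: x ≡ 16 (mod 40).
  Combine with x ≡ 2 (mod 3): since gcd(40, 3) = 1, we get a unique residue mod 120.
    Write x = 16 + 40·t and substitute into x ≡ 2 (mod 3): 40·t ≡ 2 − 16 = -14 (mod 3).
    Reduce coefficients mod 3: 1·t ≡ 1 (mod 3).
    So t ≡ 1 (mod 3).
    Then x = 16 + 40·1 = 56, valid modulo lcm(40, 3) = 120: x ≡ 56 (mod 120).
Verify: 56 mod 8 = 0 ✓, 56 mod 5 = 1 ✓, 56 mod 3 = 2 ✓.

x ≡ 56 (mod 120).


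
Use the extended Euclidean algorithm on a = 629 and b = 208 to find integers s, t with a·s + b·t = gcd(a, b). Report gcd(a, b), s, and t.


Euclidean algorithm on (629, 208) — divide until remainder is 0:
  629 = 3 · 208 + 5
  208 = 41 · 5 + 3
  5 = 1 · 3 + 2
  3 = 1 · 2 + 1
  2 = 2 · 1 + 0
gcd(629, 208) = 1.
Track Bezout coefficients alongside the remainders: start with r₀ = 629 = a·1 + b·0 (s = 1, t = 0) and r₁ = 208 = a·0 + b·1 (s = 0, t = 1); each new remainder r_{k+1} = r_{k-1} − q_k·r_k inherits s_{k+1} = s_{k-1} − q_k·s_k, t_{k+1} = t_{k-1} − q_k·t_k, so r_k = a·s_k + b·t_k at every step:
  q = 3: r = 5, s = 1 − 3·0 = 1, t = 0 − 3·1 = -3  (check: 629·1 + 208·(-3) = 5)
  q = 41: r = 3, s = 0 − 41·1 = -41, t = 1 − 41·(-3) = 124  (check: 629·(-41) + 208·124 = 3)
  q = 1: r = 2, s = 1 − 1·(-41) = 42, t = -3 − 1·124 = -127  (check: 629·42 + 208·(-127) = 2)
  q = 1: r = 1, s = -41 − 1·42 = -83, t = 124 − 1·(-127) = 251  (check: 629·(-83) + 208·251 = 1)
The row with r = 1 (the gcd) gives the Bezout coefficients s = -83, t = 251.
Result: 629 · (-83) + 208 · (251) = 1.

gcd(629, 208) = 1; s = -83, t = 251 (check: 629·(-83) + 208·251 = 1).


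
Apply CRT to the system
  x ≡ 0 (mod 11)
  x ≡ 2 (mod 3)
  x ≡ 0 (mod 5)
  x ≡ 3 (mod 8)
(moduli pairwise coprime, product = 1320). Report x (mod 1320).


Product of moduli M = 11 · 3 · 5 · 8 = 1320.
Merge one congruence at a time:
  Start: x ≡ 0 (mod 11).
  Combine with x ≡ 2 (mod 3); new modulus lcm = 33.
    Write x = 0 + 11·t and substitute into x ≡ 2 (mod 3): 11·t ≡ 2 − 0 = 2 (mod 3).
    Reduce coefficients mod 3: 2·t ≡ 2 (mod 3).
    The inverse of 2 mod 3 is 2 (since 2·2 = 4 = 1·3 + 1), so t ≡ 2·2 = 4 ≡ 1 (mod 3).
    Then x = 0 + 11·1 = 11, valid modulo lcm(11, 3) = 33: x ≡ 11 (mod 33).
  Combine with x ≡ 0 (mod 5); new modulus lcm = 165.
    Write x = 11 + 33·t and substitute into x ≡ 0 (mod 5): 33·t ≡ 0 − 11 = -11 (mod 5).
    Reduce coefficients mod 5: 3·t ≡ 4 (mod 5).
    The inverse of 3 mod 5 is 2 (since 3·2 = 6 = 1·5 + 1), so t ≡ 2·4 = 8 ≡ 3 (mod 5).
    Then x = 11 + 33·3 = 110, valid modulo lcm(33, 5) = 165: x ≡ 110 (mod 165).
  Combine with x ≡ 3 (mod 8); new modulus lcm = 1320.
    Write x = 110 + 165·t and substitute into x ≡ 3 (mod 8): 165·t ≡ 3 − 110 = -107 (mod 8).
    Reduce coefficients mod 8: 5·t ≡ 5 (mod 8).
    The inverse of 5 mod 8 is 5 (since 5·5 = 25 = 3·8 + 1), so t ≡ 5·5 = 25 ≡ 1 (mod 8).
    Then x = 110 + 165·1 = 275, valid modulo lcm(165, 8) = 1320: x ≡ 275 (mod 1320).
Verify against each original: 275 mod 11 = 0, 275 mod 3 = 2, 275 mod 5 = 0, 275 mod 8 = 3.

x ≡ 275 (mod 1320).


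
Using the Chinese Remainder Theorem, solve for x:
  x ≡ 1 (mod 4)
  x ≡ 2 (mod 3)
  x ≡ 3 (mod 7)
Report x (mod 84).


Moduli 4, 3, 7 are pairwise coprime; by CRT there is a unique solution modulo M = 4 · 3 · 7 = 84.
Solve pairwise, accumulating the modulus:
  Start with x ≡ 1 (mod 4).
  Combine with x ≡ 2 (mod 3): since gcd(4, 3) = 1, we get a unique residue mod 12.
    Write x = 1 + 4·t and substitute into x ≡ 2 (mod 3): 4·t ≡ 2 − 1 = 1 (mod 3).
    Reduce coefficients mod 3: 1·t ≡ 1 (mod 3).
    So t ≡ 1 (mod 3).
    Then x = 1 + 4·1 = 5, valid modulo lcm(4, 3) = 12: x ≡ 5 (mod 12).
  Combine with x ≡ 3 (mod 7): since gcd(12, 7) = 1, we get a unique residue mod 84.
    Write x = 5 + 12·t and substitute into x ≡ 3 (mod 7): 12·t ≡ 3 − 5 = -2 (mod 7).
    Reduce coefficients mod 7: 5·t ≡ 5 (mod 7).
    The inverse of 5 mod 7 is 3 (since 5·3 = 15 = 2·7 + 1), so t ≡ 3·5 = 15 ≡ 1 (mod 7).
    Then x = 5 + 12·1 = 17, valid modulo lcm(12, 7) = 84: x ≡ 17 (mod 84).
Verify: 17 mod 4 = 1 ✓, 17 mod 3 = 2 ✓, 17 mod 7 = 3 ✓.

x ≡ 17 (mod 84).


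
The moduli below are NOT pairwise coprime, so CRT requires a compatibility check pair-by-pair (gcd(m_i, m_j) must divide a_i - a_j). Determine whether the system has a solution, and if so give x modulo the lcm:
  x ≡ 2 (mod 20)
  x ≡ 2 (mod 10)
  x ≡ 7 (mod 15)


Moduli 20, 10, 15 are not pairwise coprime, so CRT works modulo lcm(m_i) when all pairwise compatibility conditions hold.
Pairwise compatibility: gcd(m_i, m_j) must divide a_i - a_j for every pair.
Merge one congruence at a time:
  Start: x ≡ 2 (mod 20).
  Combine with x ≡ 2 (mod 10): gcd(20, 10) = 10; 2 - 2 = 0, which IS divisible by 10, so compatible.
    Write x = 2 + 20·t and substitute into x ≡ 2 (mod 10): 20·t ≡ 2 − 2 = 0 (mod 10).
    Divide the congruence (and modulus) by g = 10: 2·t ≡ 0 (mod 1).
    Modulo 1 every t works; take t = 0.
    Then x = 2 + 20·0 = 2, valid modulo lcm(20, 10) = 20: x ≡ 2 (mod 20).
  Combine with x ≡ 7 (mod 15): gcd(20, 15) = 5; 7 - 2 = 5, which IS divisible by 5, so compatible.
    Write x = 2 + 20·t and substitute into x ≡ 7 (mod 15): 20·t ≡ 7 − 2 = 5 (mod 15).
    Divide the congruence (and modulus) by g = 5: 4·t ≡ 1 (mod 3).
    Reduce coefficients mod 3: 1·t ≡ 1 (mod 3).
    So t ≡ 1 (mod 3).
    Then x = 2 + 20·1 = 22, valid modulo lcm(20, 15) = 60: x ≡ 22 (mod 60).
Verify: 22 mod 20 = 2, 22 mod 10 = 2, 22 mod 15 = 7.

x ≡ 22 (mod 60).


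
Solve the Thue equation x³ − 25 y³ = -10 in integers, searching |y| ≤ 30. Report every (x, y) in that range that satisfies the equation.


The equation is x³ - 25y³ = -10. For fixed y, x³ = 25·y³ − 10, so a solution requires the RHS to be a perfect cube.
Strategy: iterate y from -30 to 30, compute RHS = 25·y³ − 10, and check whether it is a (positive or negative) perfect cube.
Check small values of y:
  y = 0: RHS = -10 is not a perfect cube.
  y = 1: RHS = 15 is not a perfect cube.
  y = -1: RHS = -35 is not a perfect cube.
  y = 2: RHS = 190 is not a perfect cube.
  y = -2: RHS = -210 is not a perfect cube.
  y = 3: RHS = 665 is not a perfect cube.
  y = -3: RHS = -685 is not a perfect cube.
Continuing the search up to |y| = 30 finds no solutions either.
No (x, y) in the scanned range satisfies the equation.

No integer solutions with |y| ≤ 30.


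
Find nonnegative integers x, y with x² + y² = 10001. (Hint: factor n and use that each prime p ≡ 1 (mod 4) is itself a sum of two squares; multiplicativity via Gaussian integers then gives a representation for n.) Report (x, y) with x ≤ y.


Step 1: Factor n = 10001 = 73 · 137.
Step 2: Check the mod-4 condition on each prime factor: 73 ≡ 1 (mod 4), exponent 1; 137 ≡ 1 (mod 4), exponent 1.
All primes ≡ 3 (mod 4) appear to even exponent (or don't appear), so by the two-squares theorem n IS expressible as a sum of two squares.
Step 3: Build a representation. Here n = 73 · 137 is a product of primes ≡ 1 (mod 4). Each prime p ≡ 1 (mod 4) is itself a sum of two squares; find a² by testing p − a² for a perfect square:
  73: 73 − 1² = 72, 73 − 2² = 69, 73 − 3² = 64 = 8² ⇒ 73 = 3² + 8².
  137: 137 − 1² = 136, 137 − 2² = 133, 137 − 3² = 128, 137 − 4² = 121 = 11² ⇒ 137 = 4² + 11².
  Combine using the Brahmagupta–Fibonacci identity (a² + b²)(c² + d²) = (ac − bd)² + (ad + bc)² = (ac + bd)² + (ad − bc)²:
  73 · 137 = 10001: from (3² + 8²)(4² + 11²), take (3·4 − 8·11, 3·11 + 8·4) = (12 − 88, 33 + 32) = (-76, 65); dropping signs (only squares matter) gives (76, 65); check 76² + 65² = 5776 + 4225 = 10001 ✓.
Step 4: Order so x ≤ y and verify: 65² + 76² = 4225 + 5776 = 10001 = n. ✓

n = 10001 = 65² + 76² (one valid representation with x ≤ y).


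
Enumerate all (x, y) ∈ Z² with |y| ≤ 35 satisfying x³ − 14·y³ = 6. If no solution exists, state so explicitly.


The equation is x³ - 14y³ = 6. For fixed y, x³ = 14·y³ + 6, so a solution requires the RHS to be a perfect cube.
Strategy: iterate y from -35 to 35, compute RHS = 14·y³ + 6, and check whether it is a (positive or negative) perfect cube.
Check small values of y:
  y = 0: RHS = 6 is not a perfect cube.
  y = 1: RHS = 20 is not a perfect cube.
  y = -1: RHS = -8 = (-2)³ ⇒ x = -2 works.
  y = 2: RHS = 118 is not a perfect cube.
  y = -2: RHS = -106 is not a perfect cube.
  y = 3: RHS = 384 is not a perfect cube.
  y = -3: RHS = -372 is not a perfect cube.
Continuing the search up to |y| = 35 finds no further solutions beyond those listed.
Collected solutions: (-2, -1).

Solutions (with |y| ≤ 35): (-2, -1).


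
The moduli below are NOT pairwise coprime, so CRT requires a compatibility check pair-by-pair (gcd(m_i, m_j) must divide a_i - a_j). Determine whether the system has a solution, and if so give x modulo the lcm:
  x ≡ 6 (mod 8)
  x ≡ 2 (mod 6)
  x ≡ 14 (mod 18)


Moduli 8, 6, 18 are not pairwise coprime, so CRT works modulo lcm(m_i) when all pairwise compatibility conditions hold.
Pairwise compatibility: gcd(m_i, m_j) must divide a_i - a_j for every pair.
Merge one congruence at a time:
  Start: x ≡ 6 (mod 8).
  Combine with x ≡ 2 (mod 6): gcd(8, 6) = 2; 2 - 6 = -4, which IS divisible by 2, so compatible.
    Write x = 6 + 8·t and substitute into x ≡ 2 (mod 6): 8·t ≡ 2 − 6 = -4 (mod 6).
    Divide the congruence (and modulus) by g = 2: 4·t ≡ -2 (mod 3).
    Reduce coefficients mod 3: 1·t ≡ 1 (mod 3).
    So t ≡ 1 (mod 3).
    Then x = 6 + 8·1 = 14, valid modulo lcm(8, 6) = 24: x ≡ 14 (mod 24).
  Combine with x ≡ 14 (mod 18): gcd(24, 18) = 6; 14 - 14 = 0, which IS divisible by 6, so compatible.
    Write x = 14 + 24·t and substitute into x ≡ 14 (mod 18): 24·t ≡ 14 − 14 = 0 (mod 18).
    Divide the congruence (and modulus) by g = 6: 4·t ≡ 0 (mod 3).
    Reduce coefficients mod 3: 1·t ≡ 0 (mod 3).
    So t ≡ 0 (mod 3).
    Then x = 14 + 24·0 = 14, valid modulo lcm(24, 18) = 72: x ≡ 14 (mod 72).
Verify: 14 mod 8 = 6, 14 mod 6 = 2, 14 mod 18 = 14.

x ≡ 14 (mod 72).


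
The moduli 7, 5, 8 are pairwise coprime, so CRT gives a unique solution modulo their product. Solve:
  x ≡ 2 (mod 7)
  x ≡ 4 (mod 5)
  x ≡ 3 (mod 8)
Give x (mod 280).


Moduli 7, 5, 8 are pairwise coprime; by CRT there is a unique solution modulo M = 7 · 5 · 8 = 280.
Solve pairwise, accumulating the modulus:
  Start with x ≡ 2 (mod 7).
  Combine with x ≡ 4 (mod 5): since gcd(7, 5) = 1, we get a unique residue mod 35.
    Write x = 2 + 7·t and substitute into x ≡ 4 (mod 5): 7·t ≡ 4 − 2 = 2 (mod 5).
    Reduce coefficients mod 5: 2·t ≡ 2 (mod 5).
    The inverse of 2 mod 5 is 3 (since 2·3 = 6 = 1·5 + 1), so t ≡ 3·2 = 6 ≡ 1 (mod 5).
    Then x = 2 + 7·1 = 9, valid modulo lcm(7, 5) = 35: x ≡ 9 (mod 35).
  Combine with x ≡ 3 (mod 8): since gcd(35, 8) = 1, we get a unique residue mod 280.
    Write x = 9 + 35·t and substitute into x ≡ 3 (mod 8): 35·t ≡ 3 − 9 = -6 (mod 8).
    Reduce coefficients mod 8: 3·t ≡ 2 (mod 8).
    The inverse of 3 mod 8 is 3 (since 3·3 = 9 = 1·8 + 1), so t ≡ 3·2 = 6 ≡ 6 (mod 8).
    Then x = 9 + 35·6 = 219, valid modulo lcm(35, 8) = 280: x ≡ 219 (mod 280).
Verify: 219 mod 7 = 2 ✓, 219 mod 5 = 4 ✓, 219 mod 8 = 3 ✓.

x ≡ 219 (mod 280).
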